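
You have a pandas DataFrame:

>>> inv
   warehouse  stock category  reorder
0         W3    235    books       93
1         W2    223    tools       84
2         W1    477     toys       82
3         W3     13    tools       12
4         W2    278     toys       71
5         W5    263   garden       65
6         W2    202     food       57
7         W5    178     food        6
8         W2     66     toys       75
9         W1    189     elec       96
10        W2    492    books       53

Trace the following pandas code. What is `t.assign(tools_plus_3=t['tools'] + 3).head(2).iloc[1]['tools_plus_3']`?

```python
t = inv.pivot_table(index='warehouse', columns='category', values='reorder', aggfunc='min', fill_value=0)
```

pivot: rows=warehouse, cols=category, min(reorder):
category   books  elec  food  garden  tools  toys
warehouse                                        
W1             0    96     0       0      0    82
W2            53     0    57       0     84    71
W3            93     0     0       0     12     0
W5             0     0     6      65      0     0
add column tools_plus_3 = t['tools'] + 3:
category   books  elec  food  garden  tools  toys  tools_plus_3
warehouse                                                      
W1             0    96     0       0      0    82             3
W2            53     0    57       0     84    71            87
W3            93     0     0       0     12     0            15
W5             0     0     6      65      0     0             3
take first 2 rows:
category   books  elec  food  garden  tools  toys  tools_plus_3
warehouse                                                      
W1             0    96     0       0      0    82             3
W2            53     0    57       0     84    71            87

87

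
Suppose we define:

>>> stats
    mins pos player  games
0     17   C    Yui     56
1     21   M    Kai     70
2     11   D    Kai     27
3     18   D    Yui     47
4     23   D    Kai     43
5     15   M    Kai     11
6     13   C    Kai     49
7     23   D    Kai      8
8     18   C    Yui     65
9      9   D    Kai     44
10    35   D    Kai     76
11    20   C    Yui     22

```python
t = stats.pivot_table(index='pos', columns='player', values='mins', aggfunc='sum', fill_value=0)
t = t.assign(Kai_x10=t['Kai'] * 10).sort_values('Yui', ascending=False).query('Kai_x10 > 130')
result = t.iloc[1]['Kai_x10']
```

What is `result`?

360

pivot: rows=pos, cols=player, sum(mins):
player  Kai  Yui
pos             
C        13   55
D       101   18
M        36    0
add column Kai_x10 = t['Kai'] * 10:
player  Kai  Yui  Kai_x10
pos                      
C        13   55      130
D       101   18     1010
M        36    0      360
sort by Yui descending:
player  Kai  Yui  Kai_x10
pos                      
C        13   55      130
D       101   18     1010
M        36    0      360
filter rows where Kai_x10 > 130:
player  Kai  Yui  Kai_x10
pos                      
D       101   18     1010
M        36    0      360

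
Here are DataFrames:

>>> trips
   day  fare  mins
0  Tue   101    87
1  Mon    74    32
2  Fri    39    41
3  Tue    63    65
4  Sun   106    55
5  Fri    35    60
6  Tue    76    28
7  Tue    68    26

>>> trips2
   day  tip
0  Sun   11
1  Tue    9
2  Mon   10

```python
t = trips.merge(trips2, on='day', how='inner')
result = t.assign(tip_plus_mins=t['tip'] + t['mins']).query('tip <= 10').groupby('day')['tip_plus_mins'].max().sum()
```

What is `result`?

138

merge on 'day' (how='inner') → 6 rows:
   day  fare  mins  tip
0  Tue   101    87    9
1  Mon    74    32   10
2  Tue    63    65    9
3  Sun   106    55   11
4  Tue    76    28    9
5  Tue    68    26    9
add column tip_plus_mins = t['tip'] + t['mins']:
   day  fare  mins  tip  tip_plus_mins
0  Tue   101    87    9             96
1  Mon    74    32   10             42
2  Tue    63    65    9             74
3  Sun   106    55   11             66
4  Tue    76    28    9             37
5  Tue    68    26    9             35
filter rows where tip <= 10:
   day  fare  mins  tip  tip_plus_mins
0  Tue   101    87    9             96
1  Mon    74    32   10             42
2  Tue    63    65    9             74
4  Tue    76    28    9             37
5  Tue    68    26    9             35
group by day, max of tip_plus_mins:
day
Mon    42
Tue    96
Name: tip_plus_mins, dtype: int64
Then the sum of the resulting series: 138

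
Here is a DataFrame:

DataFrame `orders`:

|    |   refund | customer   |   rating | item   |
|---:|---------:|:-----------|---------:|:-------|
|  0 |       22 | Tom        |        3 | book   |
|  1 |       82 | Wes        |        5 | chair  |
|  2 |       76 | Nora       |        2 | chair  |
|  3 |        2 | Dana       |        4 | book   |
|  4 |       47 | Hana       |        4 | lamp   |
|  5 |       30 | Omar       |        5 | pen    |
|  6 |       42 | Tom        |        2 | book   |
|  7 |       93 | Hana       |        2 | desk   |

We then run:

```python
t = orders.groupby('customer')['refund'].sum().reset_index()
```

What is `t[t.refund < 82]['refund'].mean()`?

43.0

group by customer, sum of refund:
customer
Dana      2
Hana    140
Nora     76
Omar     30
Tom      64
Wes      82
Name: refund, dtype: int64
reset_index():
  customer  refund
0     Dana       2
1     Hana     140
2     Nora      76
3     Omar      30
4      Tom      64
5      Wes      82
filter rows where refund < 82:
  customer  refund
0     Dana       2
2     Nora      76
3     Omar      30
4      Tom      64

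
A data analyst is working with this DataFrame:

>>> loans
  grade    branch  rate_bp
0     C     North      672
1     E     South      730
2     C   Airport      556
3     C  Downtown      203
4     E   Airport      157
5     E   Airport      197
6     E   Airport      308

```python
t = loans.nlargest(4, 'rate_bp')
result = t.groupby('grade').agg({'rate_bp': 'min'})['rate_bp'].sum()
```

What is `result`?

take 4 rows with largest rate_bp:
  grade   branch  rate_bp
1     E    South      730
0     C    North      672
2     C  Airport      556
6     E  Airport      308
group by grade, min of rate_bp:
       rate_bp
grade         
C          556
E          308
Taking the sum of column 'rate_bp' gives 864.

864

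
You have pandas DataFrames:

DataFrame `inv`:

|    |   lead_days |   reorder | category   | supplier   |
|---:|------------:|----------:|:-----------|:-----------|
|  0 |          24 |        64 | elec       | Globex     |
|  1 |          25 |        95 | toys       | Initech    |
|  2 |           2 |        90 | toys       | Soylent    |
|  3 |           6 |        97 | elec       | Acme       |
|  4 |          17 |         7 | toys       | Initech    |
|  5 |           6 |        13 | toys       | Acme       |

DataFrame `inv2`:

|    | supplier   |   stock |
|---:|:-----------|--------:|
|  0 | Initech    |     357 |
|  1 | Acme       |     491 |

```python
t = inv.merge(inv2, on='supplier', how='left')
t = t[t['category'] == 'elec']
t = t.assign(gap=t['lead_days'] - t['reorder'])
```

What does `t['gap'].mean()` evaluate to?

-65.5

merge on 'supplier' (how='left') → 6 rows:
   lead_days  reorder category supplier  stock
0         24       64     elec   Globex    NaN
1         25       95     toys  Initech  357.0
2          2       90     toys  Soylent    NaN
3          6       97     elec     Acme  491.0
4         17        7     toys  Initech  357.0
5          6       13     toys     Acme  491.0
filter rows where category == 'elec':
   lead_days  reorder category supplier  stock
0         24       64     elec   Globex    NaN
3          6       97     elec     Acme  491.0
add column gap = t['lead_days'] - t['reorder']:
   lead_days  reorder category supplier  stock  gap
0         24       64     elec   Globex    NaN  -40
3          6       97     elec     Acme  491.0  -91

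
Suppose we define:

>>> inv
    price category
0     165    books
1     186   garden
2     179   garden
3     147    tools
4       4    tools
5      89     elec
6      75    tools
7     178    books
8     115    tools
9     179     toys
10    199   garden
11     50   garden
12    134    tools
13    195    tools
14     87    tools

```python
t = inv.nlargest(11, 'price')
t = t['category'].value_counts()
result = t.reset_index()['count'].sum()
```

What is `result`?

take 11 rows with largest price:
    price category
10    199   garden
13    195    tools
1     186   garden
2     179   garden
9     179     toys
7     178    books
0     165    books
3     147    tools
12    134    tools
8     115    tools
5      89     elec
value_counts of category:
category
tools     4
garden    3
books     2
toys      1
elec      1
Name: count, dtype: int64
reset_index():
  category  count
0    tools      4
1   garden      3
2    books      2
3     toys      1
4     elec      1
Taking the sum of column 'count' gives 11.

11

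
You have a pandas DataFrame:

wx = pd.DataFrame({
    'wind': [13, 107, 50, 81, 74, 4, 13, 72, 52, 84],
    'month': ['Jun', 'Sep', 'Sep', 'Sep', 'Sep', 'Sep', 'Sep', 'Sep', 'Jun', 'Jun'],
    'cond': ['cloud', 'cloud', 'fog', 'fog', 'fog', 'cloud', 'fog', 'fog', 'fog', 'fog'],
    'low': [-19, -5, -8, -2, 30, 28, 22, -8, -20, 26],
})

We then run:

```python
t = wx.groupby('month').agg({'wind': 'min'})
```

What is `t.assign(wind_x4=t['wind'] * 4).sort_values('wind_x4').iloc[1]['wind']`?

13

group by month, min of wind:
       wind
month      
Jun      13
Sep       4
add column wind_x4 = t['wind'] * 4:
       wind  wind_x4
month               
Jun      13       52
Sep       4       16
sort by wind_x4:
       wind  wind_x4
month               
Sep       4       16
Jun      13       52
value at position 1, column 'wind' → 13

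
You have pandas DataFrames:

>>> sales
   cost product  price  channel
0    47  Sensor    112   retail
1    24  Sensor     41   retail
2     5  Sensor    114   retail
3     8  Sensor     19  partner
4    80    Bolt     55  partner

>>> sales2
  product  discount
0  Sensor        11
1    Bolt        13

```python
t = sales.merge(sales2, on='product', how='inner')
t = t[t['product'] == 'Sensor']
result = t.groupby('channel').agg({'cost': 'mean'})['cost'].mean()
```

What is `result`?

16.6666666667

merge on 'product' (how='inner') → 5 rows:
   cost product  price  channel  discount
0    47  Sensor    112   retail        11
1    24  Sensor     41   retail        11
2     5  Sensor    114   retail        11
3     8  Sensor     19  partner        11
4    80    Bolt     55  partner        13
filter rows where product == 'Sensor':
   cost product  price  channel  discount
0    47  Sensor    112   retail        11
1    24  Sensor     41   retail        11
2     5  Sensor    114   retail        11
3     8  Sensor     19  partner        11
group by channel, mean of cost:
              cost
channel           
partner   8.000000
retail   25.333333
mean of column 'cost' → 16.6666666667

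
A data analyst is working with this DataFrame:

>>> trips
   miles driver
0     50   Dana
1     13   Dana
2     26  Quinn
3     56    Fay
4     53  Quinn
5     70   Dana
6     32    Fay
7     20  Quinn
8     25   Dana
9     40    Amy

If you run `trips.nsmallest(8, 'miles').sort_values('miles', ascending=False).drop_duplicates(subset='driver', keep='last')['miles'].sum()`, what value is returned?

take 8 rows with smallest miles:
   miles driver
1     13   Dana
7     20  Quinn
8     25   Dana
2     26  Quinn
6     32    Fay
9     40    Amy
0     50   Dana
4     53  Quinn
sort by miles descending:
   miles driver
4     53  Quinn
0     50   Dana
9     40    Amy
6     32    Fay
2     26  Quinn
8     25   Dana
7     20  Quinn
1     13   Dana
drop duplicate driver (keep=last):
   miles driver
9     40    Amy
6     32    Fay
7     20  Quinn
1     13   Dana
sum of column 'miles' → 105

105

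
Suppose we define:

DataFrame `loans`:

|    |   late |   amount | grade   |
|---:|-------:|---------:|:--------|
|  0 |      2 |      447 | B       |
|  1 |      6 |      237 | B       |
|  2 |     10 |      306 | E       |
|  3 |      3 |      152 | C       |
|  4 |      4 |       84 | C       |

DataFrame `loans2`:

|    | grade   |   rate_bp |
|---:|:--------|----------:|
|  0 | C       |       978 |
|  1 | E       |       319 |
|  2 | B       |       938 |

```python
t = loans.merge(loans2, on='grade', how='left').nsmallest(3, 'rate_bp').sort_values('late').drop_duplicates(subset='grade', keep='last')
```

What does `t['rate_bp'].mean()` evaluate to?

628.5

merge on 'grade' (how='left') → 5 rows:
   late  amount grade  rate_bp
0     2     447     B      938
1     6     237     B      938
2    10     306     E      319
3     3     152     C      978
4     4      84     C      978
take 3 rows with smallest rate_bp:
   late  amount grade  rate_bp
2    10     306     E      319
0     2     447     B      938
1     6     237     B      938
sort by late:
   late  amount grade  rate_bp
0     2     447     B      938
1     6     237     B      938
2    10     306     E      319
drop duplicate grade (keep=last):
   late  amount grade  rate_bp
1     6     237     B      938
2    10     306     E      319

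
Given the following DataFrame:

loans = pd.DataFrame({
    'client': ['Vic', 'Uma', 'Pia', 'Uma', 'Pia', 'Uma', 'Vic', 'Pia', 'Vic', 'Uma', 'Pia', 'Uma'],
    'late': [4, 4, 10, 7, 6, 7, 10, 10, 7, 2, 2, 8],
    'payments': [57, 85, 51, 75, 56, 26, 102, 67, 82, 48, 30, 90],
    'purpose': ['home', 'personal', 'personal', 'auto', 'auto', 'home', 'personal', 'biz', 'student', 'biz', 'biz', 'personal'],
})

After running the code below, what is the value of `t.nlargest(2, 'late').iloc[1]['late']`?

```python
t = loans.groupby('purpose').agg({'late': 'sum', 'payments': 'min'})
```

group by purpose: sum(late), min(payments):
          late  payments
purpose                 
auto        13        56
biz         14        30
home        11        26
personal    32        51
student      7        82
take 2 rows with largest late:
          late  payments
purpose                 
personal    32        51
biz         14        30
The value at position 1, column 'late' is 14.

14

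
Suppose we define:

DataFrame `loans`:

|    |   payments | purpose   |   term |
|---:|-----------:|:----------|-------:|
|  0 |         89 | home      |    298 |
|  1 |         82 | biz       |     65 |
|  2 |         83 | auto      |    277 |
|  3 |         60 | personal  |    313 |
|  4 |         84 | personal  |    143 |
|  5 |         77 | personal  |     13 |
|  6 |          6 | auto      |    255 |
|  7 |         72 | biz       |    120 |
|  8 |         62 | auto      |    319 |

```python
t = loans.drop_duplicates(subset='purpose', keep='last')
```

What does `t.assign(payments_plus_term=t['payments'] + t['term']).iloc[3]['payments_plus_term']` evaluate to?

drop duplicate purpose (keep=last):
   payments   purpose  term
0        89      home   298
5        77  personal    13
7        72       biz   120
8        62      auto   319
add column payments_plus_term = t['payments'] + t['term']:
   payments   purpose  term  payments_plus_term
0        89      home   298                 387
5        77  personal    13                  90
7        72       biz   120                 192
8        62      auto   319                 381
Hence 381.

381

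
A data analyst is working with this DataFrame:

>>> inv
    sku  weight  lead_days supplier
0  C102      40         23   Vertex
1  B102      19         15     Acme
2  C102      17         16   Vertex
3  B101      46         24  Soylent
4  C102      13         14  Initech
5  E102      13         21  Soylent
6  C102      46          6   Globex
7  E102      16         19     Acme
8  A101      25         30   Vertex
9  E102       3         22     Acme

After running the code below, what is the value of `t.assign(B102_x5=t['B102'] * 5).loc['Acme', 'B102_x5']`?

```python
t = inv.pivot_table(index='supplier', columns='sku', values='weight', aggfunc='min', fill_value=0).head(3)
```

pivot: rows=supplier, cols=sku, min(weight):
sku       A101  B101  B102  C102  E102
supplier                              
Acme         0     0    19     0     3
Globex       0     0     0    46     0
Initech      0     0     0    13     0
Soylent      0    46     0     0    13
Vertex      25     0     0    17     0
take first 3 rows:
sku       A101  B101  B102  C102  E102
supplier                              
Acme         0     0    19     0     3
Globex       0     0     0    46     0
Initech      0     0     0    13     0
add column B102_x5 = t['B102'] * 5:
sku       A101  B101  B102  C102  E102  B102_x5
supplier                                       
Acme         0     0    19     0     3       95
Globex       0     0     0    46     0        0
Initech      0     0     0    13     0        0
Hence 95.

95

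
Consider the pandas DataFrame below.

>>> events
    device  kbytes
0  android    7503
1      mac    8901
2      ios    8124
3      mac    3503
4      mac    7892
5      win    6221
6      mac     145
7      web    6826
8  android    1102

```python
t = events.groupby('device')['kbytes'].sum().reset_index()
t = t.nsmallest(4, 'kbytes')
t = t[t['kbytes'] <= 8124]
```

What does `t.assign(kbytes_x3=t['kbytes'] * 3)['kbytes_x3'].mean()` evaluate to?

21171.0

group by device, sum of kbytes:
device
android     8605
ios         8124
mac        20441
web         6826
win         6221
Name: kbytes, dtype: int64
reset_index():
    device  kbytes
0  android    8605
1      ios    8124
2      mac   20441
3      web    6826
4      win    6221
take 4 rows with smallest kbytes:
    device  kbytes
4      win    6221
3      web    6826
1      ios    8124
0  android    8605
filter rows where kbytes <= 8124:
  device  kbytes
4    win    6221
3    web    6826
1    ios    8124
add column kbytes_x3 = t['kbytes'] * 3:
  device  kbytes  kbytes_x3
4    win    6221      18663
3    web    6826      20478
1    ios    8124      24372
Then the mean of column 'kbytes_x3': 21171.0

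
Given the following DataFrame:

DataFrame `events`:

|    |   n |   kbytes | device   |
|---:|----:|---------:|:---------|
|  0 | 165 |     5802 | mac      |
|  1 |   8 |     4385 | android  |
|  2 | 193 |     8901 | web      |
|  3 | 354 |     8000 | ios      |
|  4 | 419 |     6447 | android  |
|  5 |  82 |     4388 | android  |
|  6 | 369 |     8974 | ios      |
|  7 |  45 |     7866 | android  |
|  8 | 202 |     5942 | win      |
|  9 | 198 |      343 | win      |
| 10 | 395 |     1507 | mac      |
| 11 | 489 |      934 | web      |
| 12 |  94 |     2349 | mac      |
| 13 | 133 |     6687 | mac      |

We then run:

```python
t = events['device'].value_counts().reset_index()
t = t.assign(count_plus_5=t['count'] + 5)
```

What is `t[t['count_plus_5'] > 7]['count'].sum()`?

8

value_counts of device:
device
mac        4
android    4
web        2
ios        2
win        2
Name: count, dtype: int64
reset_index():
    device  count
0      mac      4
1  android      4
2      web      2
3      ios      2
4      win      2
add column count_plus_5 = t['count'] + 5:
    device  count  count_plus_5
0      mac      4             9
1  android      4             9
2      web      2             7
3      ios      2             7
4      win      2             7
filter rows where count_plus_5 > 7:
    device  count  count_plus_5
0      mac      4             9
1  android      4             9
Reading off the sum of column 'count', we get 8.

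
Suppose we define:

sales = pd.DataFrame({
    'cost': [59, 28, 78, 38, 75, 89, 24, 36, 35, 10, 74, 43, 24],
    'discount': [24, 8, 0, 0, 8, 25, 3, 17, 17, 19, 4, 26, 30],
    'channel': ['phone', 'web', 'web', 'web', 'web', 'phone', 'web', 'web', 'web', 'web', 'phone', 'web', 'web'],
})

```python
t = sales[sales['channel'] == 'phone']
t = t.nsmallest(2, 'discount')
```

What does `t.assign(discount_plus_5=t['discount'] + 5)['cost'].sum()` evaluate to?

filter rows where channel == 'phone':
    cost  discount channel
0     59        24   phone
5     89        25   phone
10    74         4   phone
take 2 rows with smallest discount:
    cost  discount channel
10    74         4   phone
0     59        24   phone
add column discount_plus_5 = t['discount'] + 5:
    cost  discount channel  discount_plus_5
10    74         4   phone                9
0     59        24   phone               29

133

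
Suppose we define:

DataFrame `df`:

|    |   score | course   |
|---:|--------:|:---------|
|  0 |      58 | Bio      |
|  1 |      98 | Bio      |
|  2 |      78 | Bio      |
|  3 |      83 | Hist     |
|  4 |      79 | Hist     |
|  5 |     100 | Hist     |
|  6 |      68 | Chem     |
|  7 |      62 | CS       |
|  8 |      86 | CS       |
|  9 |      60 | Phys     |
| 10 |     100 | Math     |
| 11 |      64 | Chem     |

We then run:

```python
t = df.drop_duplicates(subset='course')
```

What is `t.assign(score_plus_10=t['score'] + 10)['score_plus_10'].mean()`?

drop duplicate course (keep=first):
    score course
0      58    Bio
3      83   Hist
6      68   Chem
7      62     CS
9      60   Phys
10    100   Math
add column score_plus_10 = t['score'] + 10:
    score course  score_plus_10
0      58    Bio             68
3      83   Hist             93
6      68   Chem             78
7      62     CS             72
9      60   Phys             70
10    100   Math            110

81.8333333333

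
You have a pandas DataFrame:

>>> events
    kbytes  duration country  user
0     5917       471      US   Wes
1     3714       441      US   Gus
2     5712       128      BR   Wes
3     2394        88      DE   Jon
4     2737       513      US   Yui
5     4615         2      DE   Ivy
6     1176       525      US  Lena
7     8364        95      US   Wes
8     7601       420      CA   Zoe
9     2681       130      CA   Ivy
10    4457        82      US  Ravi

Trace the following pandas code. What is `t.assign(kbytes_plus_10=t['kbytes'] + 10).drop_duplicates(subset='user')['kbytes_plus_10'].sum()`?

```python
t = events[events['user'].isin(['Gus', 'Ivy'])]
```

filter rows where user in ['Gus', 'Ivy']:
   kbytes  duration country user
1    3714       441      US  Gus
5    4615         2      DE  Ivy
9    2681       130      CA  Ivy
add column kbytes_plus_10 = t['kbytes'] + 10:
   kbytes  duration country user  kbytes_plus_10
1    3714       441      US  Gus            3724
5    4615         2      DE  Ivy            4625
9    2681       130      CA  Ivy            2691
drop duplicate user (keep=first):
   kbytes  duration country user  kbytes_plus_10
1    3714       441      US  Gus            3724
5    4615         2      DE  Ivy            4625
Taking the sum of column 'kbytes_plus_10' gives 8349.

8349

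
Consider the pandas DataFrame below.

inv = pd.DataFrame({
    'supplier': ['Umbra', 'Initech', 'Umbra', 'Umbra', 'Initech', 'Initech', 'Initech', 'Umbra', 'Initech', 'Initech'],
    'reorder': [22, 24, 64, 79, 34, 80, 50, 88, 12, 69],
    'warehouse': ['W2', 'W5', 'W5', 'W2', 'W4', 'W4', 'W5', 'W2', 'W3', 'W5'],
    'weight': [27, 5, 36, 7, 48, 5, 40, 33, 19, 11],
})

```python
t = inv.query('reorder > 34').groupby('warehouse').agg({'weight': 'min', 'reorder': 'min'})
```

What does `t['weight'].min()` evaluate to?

filter rows where reorder > 34:
  supplier  reorder warehouse  weight
2    Umbra       64        W5      36
3    Umbra       79        W2       7
5  Initech       80        W4       5
6  Initech       50        W5      40
7    Umbra       88        W2      33
9  Initech       69        W5      11
group by warehouse: min(weight), min(reorder):
           weight  reorder
warehouse                 
W2              7       79
W4              5       80
W5             11       50
Then the min of column 'weight': 5

5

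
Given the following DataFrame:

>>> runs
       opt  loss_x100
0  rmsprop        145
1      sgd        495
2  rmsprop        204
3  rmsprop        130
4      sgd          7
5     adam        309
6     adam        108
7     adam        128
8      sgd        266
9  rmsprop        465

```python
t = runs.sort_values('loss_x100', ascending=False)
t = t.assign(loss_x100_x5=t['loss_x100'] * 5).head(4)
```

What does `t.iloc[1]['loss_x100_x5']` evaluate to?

2325

sort by loss_x100 descending:
       opt  loss_x100
1      sgd        495
9  rmsprop        465
5     adam        309
8      sgd        266
2  rmsprop        204
0  rmsprop        145
3  rmsprop        130
7     adam        128
6     adam        108
4      sgd          7
add column loss_x100_x5 = t['loss_x100'] * 5:
       opt  loss_x100  loss_x100_x5
1      sgd        495          2475
9  rmsprop        465          2325
5     adam        309          1545
8      sgd        266          1330
2  rmsprop        204          1020
0  rmsprop        145           725
3  rmsprop        130           650
7     adam        128           640
6     adam        108           540
4      sgd          7            35
take first 4 rows:
       opt  loss_x100  loss_x100_x5
1      sgd        495          2475
9  rmsprop        465          2325
5     adam        309          1545
8      sgd        266          1330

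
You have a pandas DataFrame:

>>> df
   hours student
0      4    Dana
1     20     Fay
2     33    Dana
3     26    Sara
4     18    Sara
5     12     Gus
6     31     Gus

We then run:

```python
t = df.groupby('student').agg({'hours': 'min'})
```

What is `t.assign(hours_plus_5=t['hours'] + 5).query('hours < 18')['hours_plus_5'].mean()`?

group by student, min of hours:
         hours
student       
Dana         4
Fay         20
Gus         12
Sara        18
add column hours_plus_5 = t['hours'] + 5:
         hours  hours_plus_5
student                     
Dana         4             9
Fay         20            25
Gus         12            17
Sara        18            23
filter rows where hours < 18:
         hours  hours_plus_5
student                     
Dana         4             9
Gus         12            17
Hence 13.0.

13.0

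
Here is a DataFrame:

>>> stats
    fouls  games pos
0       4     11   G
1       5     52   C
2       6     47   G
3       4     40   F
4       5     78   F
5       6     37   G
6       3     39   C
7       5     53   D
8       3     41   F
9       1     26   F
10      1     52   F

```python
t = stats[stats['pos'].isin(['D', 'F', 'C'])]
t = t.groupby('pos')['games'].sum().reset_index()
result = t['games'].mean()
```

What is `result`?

127.0

filter rows where pos in ['D', 'F', 'C']:
    fouls  games pos
1       5     52   C
3       4     40   F
4       5     78   F
6       3     39   C
7       5     53   D
8       3     41   F
9       1     26   F
10      1     52   F
group by pos, sum of games:
pos
C     91
D     53
F    237
Name: games, dtype: int64
reset_index():
  pos  games
0   C     91
1   D     53
2   F    237
Reading off the mean of column 'games', we get 127.0.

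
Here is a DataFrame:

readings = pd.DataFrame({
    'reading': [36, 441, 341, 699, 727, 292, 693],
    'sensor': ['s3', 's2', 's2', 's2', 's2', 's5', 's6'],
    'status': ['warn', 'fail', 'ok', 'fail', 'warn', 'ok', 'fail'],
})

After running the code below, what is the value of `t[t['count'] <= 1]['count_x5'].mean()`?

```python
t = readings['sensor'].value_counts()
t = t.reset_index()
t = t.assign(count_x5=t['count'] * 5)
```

5.0

value_counts of sensor:
sensor
s2    4
s3    1
s5    1
s6    1
Name: count, dtype: int64
reset_index():
  sensor  count
0     s2      4
1     s3      1
2     s5      1
3     s6      1
add column count_x5 = t['count'] * 5:
  sensor  count  count_x5
0     s2      4        20
1     s3      1         5
2     s5      1         5
3     s6      1         5
filter rows where count <= 1:
  sensor  count  count_x5
1     s3      1         5
2     s5      1         5
3     s6      1         5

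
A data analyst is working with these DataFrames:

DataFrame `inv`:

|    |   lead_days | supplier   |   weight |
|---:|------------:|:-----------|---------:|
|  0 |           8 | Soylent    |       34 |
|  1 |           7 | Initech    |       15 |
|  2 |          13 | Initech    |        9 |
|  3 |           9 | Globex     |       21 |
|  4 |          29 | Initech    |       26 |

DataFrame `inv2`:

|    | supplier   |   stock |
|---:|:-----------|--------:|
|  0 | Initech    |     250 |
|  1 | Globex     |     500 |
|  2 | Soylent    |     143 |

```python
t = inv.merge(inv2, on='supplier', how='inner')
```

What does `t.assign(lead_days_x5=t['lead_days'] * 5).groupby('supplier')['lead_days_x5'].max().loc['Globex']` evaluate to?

45

merge on 'supplier' (how='inner') → 5 rows:
   lead_days supplier  weight  stock
0          8  Soylent      34    143
1          7  Initech      15    250
2         13  Initech       9    250
3          9   Globex      21    500
4         29  Initech      26    250
add column lead_days_x5 = t['lead_days'] * 5:
   lead_days supplier  weight  stock  lead_days_x5
0          8  Soylent      34    143            40
1          7  Initech      15    250            35
2         13  Initech       9    250            65
3          9   Globex      21    500            45
4         29  Initech      26    250           145
group by supplier, max of lead_days_x5:
supplier
Globex      45
Initech    145
Soylent     40
Name: lead_days_x5, dtype: int64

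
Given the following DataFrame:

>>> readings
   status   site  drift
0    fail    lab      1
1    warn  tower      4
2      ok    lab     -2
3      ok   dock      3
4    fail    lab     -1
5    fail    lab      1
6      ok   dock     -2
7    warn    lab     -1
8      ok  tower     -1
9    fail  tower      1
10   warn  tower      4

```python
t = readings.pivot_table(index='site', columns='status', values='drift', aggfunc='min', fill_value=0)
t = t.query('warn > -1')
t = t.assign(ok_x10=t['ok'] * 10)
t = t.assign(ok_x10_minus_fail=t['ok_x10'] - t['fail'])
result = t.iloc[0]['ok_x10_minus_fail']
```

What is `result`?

pivot: rows=site, cols=status, min(drift):
status  fail  ok  warn
site                  
dock       0  -2     0
lab       -1  -2    -1
tower      1  -1     4
filter rows where warn > -1:
status  fail  ok  warn
site                  
dock       0  -2     0
tower      1  -1     4
add column ok_x10 = t['ok'] * 10:
status  fail  ok  warn  ok_x10
site                          
dock       0  -2     0     -20
tower      1  -1     4     -10
add column ok_x10_minus_fail = t['ok_x10'] - t['fail']:
status  fail  ok  warn  ok_x10  ok_x10_minus_fail
site                                             
dock       0  -2     0     -20                -20
tower      1  -1     4     -10                -11
Then the value at position 0, column 'ok_x10_minus_fail': -20

-20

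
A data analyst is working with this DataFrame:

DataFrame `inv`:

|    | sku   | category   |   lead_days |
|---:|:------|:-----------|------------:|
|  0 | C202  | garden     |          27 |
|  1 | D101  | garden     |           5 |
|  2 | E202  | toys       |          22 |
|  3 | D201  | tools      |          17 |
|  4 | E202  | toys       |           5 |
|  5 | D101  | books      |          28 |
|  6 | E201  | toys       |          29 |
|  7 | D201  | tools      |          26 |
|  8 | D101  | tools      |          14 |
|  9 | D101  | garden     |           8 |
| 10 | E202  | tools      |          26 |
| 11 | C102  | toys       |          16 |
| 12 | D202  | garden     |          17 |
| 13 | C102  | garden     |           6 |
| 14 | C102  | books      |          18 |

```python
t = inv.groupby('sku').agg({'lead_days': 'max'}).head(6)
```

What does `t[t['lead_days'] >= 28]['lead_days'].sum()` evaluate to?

group by sku, max of lead_days:
      lead_days
sku            
C102         18
C202         27
D101         28
D201         26
D202         17
E201         29
E202         26
take first 6 rows:
      lead_days
sku            
C102         18
C202         27
D101         28
D201         26
D202         17
E201         29
filter rows where lead_days >= 28:
      lead_days
sku            
D101         28
E201         29
Hence 57.

57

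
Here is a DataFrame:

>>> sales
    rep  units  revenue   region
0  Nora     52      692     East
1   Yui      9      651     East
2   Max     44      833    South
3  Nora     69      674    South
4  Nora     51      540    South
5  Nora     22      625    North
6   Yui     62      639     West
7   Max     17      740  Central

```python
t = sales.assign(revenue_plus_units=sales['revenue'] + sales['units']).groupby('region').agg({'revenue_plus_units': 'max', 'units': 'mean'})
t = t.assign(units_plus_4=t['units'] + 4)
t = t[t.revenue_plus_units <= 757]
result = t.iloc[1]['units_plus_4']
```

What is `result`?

add column revenue_plus_units = sales['revenue'] + sales['units']:
    rep  units  revenue   region  revenue_plus_units
0  Nora     52      692     East                 744
1   Yui      9      651     East                 660
2   Max     44      833    South                 877
3  Nora     69      674    South                 743
4  Nora     51      540    South                 591
5  Nora     22      625    North                 647
6   Yui     62      639     West                 701
7   Max     17      740  Central                 757
group by region: max(revenue_plus_units), mean(units):
         revenue_plus_units      units
region                                
Central                 757  17.000000
East                    744  30.500000
North                   647  22.000000
South                   877  54.666667
West                    701  62.000000
add column units_plus_4 = t['units'] + 4:
         revenue_plus_units      units  units_plus_4
region                                              
Central                 757  17.000000     21.000000
East                    744  30.500000     34.500000
North                   647  22.000000     26.000000
South                   877  54.666667     58.666667
West                    701  62.000000     66.000000
filter rows where revenue_plus_units <= 757:
         revenue_plus_units  units  units_plus_4
region                                          
Central                 757   17.0          21.0
East                    744   30.5          34.5
North                   647   22.0          26.0
West                    701   62.0          66.0

34.5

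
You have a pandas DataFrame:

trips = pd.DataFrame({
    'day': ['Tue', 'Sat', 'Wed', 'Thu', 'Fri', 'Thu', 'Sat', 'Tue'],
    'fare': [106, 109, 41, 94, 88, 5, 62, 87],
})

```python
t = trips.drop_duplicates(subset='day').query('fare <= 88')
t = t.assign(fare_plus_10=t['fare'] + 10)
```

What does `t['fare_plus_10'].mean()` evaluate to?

74.5

drop duplicate day (keep=first):
   day  fare
0  Tue   106
1  Sat   109
2  Wed    41
3  Thu    94
4  Fri    88
filter rows where fare <= 88:
   day  fare
2  Wed    41
4  Fri    88
add column fare_plus_10 = t['fare'] + 10:
   day  fare  fare_plus_10
2  Wed    41            51
4  Fri    88            98
Hence 74.5.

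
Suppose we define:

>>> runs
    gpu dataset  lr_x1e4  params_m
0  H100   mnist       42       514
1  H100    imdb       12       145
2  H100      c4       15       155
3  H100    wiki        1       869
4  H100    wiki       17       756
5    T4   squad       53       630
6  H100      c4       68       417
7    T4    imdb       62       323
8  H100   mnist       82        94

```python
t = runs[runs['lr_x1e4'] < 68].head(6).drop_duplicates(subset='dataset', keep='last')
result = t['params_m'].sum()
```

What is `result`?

2200

filter rows where lr_x1e4 < 68:
    gpu dataset  lr_x1e4  params_m
0  H100   mnist       42       514
1  H100    imdb       12       145
2  H100      c4       15       155
3  H100    wiki        1       869
4  H100    wiki       17       756
5    T4   squad       53       630
7    T4    imdb       62       323
take first 6 rows:
    gpu dataset  lr_x1e4  params_m
0  H100   mnist       42       514
1  H100    imdb       12       145
2  H100      c4       15       155
3  H100    wiki        1       869
4  H100    wiki       17       756
5    T4   squad       53       630
drop duplicate dataset (keep=last):
    gpu dataset  lr_x1e4  params_m
0  H100   mnist       42       514
1  H100    imdb       12       145
2  H100      c4       15       155
4  H100    wiki       17       756
5    T4   squad       53       630
Reading off the sum of column 'params_m', we get 2200.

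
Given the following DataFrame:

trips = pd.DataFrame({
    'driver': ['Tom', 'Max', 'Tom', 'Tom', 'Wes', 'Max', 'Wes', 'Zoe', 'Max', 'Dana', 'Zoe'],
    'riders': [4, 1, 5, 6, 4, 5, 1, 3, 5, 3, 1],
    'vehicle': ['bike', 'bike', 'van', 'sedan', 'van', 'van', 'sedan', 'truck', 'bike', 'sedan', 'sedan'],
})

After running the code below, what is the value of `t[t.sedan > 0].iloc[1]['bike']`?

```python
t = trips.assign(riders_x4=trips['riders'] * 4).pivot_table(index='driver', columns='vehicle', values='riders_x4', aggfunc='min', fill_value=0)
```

16

add column riders_x4 = trips['riders'] * 4:
   driver  riders vehicle  riders_x4
0     Tom       4    bike         16
1     Max       1    bike          4
2     Tom       5     van         20
3     Tom       6   sedan         24
4     Wes       4     van         16
5     Max       5     van         20
6     Wes       1   sedan          4
7     Zoe       3   truck         12
8     Max       5    bike         20
9    Dana       3   sedan         12
10    Zoe       1   sedan          4
pivot: rows=driver, cols=vehicle, min(riders_x4):
vehicle  bike  sedan  truck  van
driver                          
Dana        0     12      0    0
Max         4      0      0   20
Tom        16     24      0   20
Wes         0      4      0   16
Zoe         0      4     12    0
filter rows where sedan > 0:
vehicle  bike  sedan  truck  van
driver                          
Dana        0     12      0    0
Tom        16     24      0   20
Wes         0      4      0   16
Zoe         0      4     12    0
Then the value at position 1, column 'bike': 16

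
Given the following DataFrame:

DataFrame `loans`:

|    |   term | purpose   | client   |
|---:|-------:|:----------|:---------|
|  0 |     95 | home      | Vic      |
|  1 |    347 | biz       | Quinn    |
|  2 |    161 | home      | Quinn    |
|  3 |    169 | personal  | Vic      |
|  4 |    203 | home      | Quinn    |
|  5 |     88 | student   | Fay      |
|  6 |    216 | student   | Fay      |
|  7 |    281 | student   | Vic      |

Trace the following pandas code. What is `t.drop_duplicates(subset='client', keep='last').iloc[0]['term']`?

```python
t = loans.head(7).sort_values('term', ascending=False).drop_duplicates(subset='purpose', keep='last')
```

347

take first 7 rows:
   term   purpose client
0    95      home    Vic
1   347       biz  Quinn
2   161      home  Quinn
3   169  personal    Vic
4   203      home  Quinn
5    88   student    Fay
6   216   student    Fay
sort by term descending:
   term   purpose client
1   347       biz  Quinn
6   216   student    Fay
4   203      home  Quinn
3   169  personal    Vic
2   161      home  Quinn
0    95      home    Vic
5    88   student    Fay
drop duplicate purpose (keep=last):
   term   purpose client
1   347       biz  Quinn
3   169  personal    Vic
0    95      home    Vic
5    88   student    Fay
drop duplicate client (keep=last):
   term  purpose client
1   347      biz  Quinn
0    95     home    Vic
5    88  student    Fay
Hence 347.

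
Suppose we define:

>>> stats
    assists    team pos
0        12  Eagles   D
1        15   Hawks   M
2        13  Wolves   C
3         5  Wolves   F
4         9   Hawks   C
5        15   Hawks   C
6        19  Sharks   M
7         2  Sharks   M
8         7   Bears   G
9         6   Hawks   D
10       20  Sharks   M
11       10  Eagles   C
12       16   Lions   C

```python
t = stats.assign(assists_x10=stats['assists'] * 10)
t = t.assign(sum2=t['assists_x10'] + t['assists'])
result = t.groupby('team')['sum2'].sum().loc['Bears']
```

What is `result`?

77

add column assists_x10 = stats['assists'] * 10:
    assists    team pos  assists_x10
0        12  Eagles   D          120
1        15   Hawks   M          150
2        13  Wolves   C          130
3         5  Wolves   F           50
4         9   Hawks   C           90
5        15   Hawks   C          150
6        19  Sharks   M          190
7         2  Sharks   M           20
8         7   Bears   G           70
9         6   Hawks   D           60
10       20  Sharks   M          200
11       10  Eagles   C          100
12       16   Lions   C          160
add column sum2 = t['assists_x10'] + t['assists']:
    assists    team pos  assists_x10  sum2
0        12  Eagles   D          120   132
1        15   Hawks   M          150   165
2        13  Wolves   C          130   143
3         5  Wolves   F           50    55
4         9   Hawks   C           90    99
5        15   Hawks   C          150   165
6        19  Sharks   M          190   209
7         2  Sharks   M           20    22
8         7   Bears   G           70    77
9         6   Hawks   D           60    66
10       20  Sharks   M          200   220
11       10  Eagles   C          100   110
12       16   Lions   C          160   176
group by team, sum of sum2:
team
Bears      77
Eagles    242
Hawks     495
Lions     176
Sharks    451
Wolves    198
Name: sum2, dtype: int64
Then the value at index 'Bears': 77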